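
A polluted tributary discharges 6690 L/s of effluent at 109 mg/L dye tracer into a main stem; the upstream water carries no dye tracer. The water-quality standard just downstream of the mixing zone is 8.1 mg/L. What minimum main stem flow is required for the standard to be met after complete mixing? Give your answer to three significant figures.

Set C_mix = 8.1: (Q·0 + 6690·109.0) / (Q + 6690) = 8.1
→ Q = 6690·(109.0 − 8.1)/(8.1 − 0) = 83340 L/s.

83300 L/s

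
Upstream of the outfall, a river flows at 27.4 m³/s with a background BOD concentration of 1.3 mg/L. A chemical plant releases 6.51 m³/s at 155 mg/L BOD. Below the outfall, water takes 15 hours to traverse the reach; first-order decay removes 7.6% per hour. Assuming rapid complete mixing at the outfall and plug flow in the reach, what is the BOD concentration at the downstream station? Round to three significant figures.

9.41 mg/L

Mass balance: C = (27.40·1.300 + 6.510·155.0) / 33.91 = 1045/33.91 = 30.81 mg/L.
7.6%/h lost → k = −ln(1 − 0.076) = 0.07904 h⁻¹.
Decay over the reach: 30.81·exp(−kt) = 30.81·0.3055 = 9.413 mg/L.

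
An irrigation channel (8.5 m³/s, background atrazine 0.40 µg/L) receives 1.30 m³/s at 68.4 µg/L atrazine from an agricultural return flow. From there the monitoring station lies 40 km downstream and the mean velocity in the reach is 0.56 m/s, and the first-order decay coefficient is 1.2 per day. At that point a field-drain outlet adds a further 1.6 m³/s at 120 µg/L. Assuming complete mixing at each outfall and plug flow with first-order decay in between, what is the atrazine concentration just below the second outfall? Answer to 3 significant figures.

Mass balance: C = (8.500·0.4000 + 1.300·68.40) / 9.800 = 92.32/9.800 = 9.420 µg/L; combined flow 9.800 m³/s.
Travel time t = 40·1000 / 0.56 = 71430 s = 19.84 h.
Applying C = C₀e^(−kt): 9.420 × 0.3708 = 3.493 µg/L.
At the second outfall, C = (9.800·3.493 + 1.600·120.0) / (9.800 + 1.600) = 19.85 µg/L.

19.8 µg/L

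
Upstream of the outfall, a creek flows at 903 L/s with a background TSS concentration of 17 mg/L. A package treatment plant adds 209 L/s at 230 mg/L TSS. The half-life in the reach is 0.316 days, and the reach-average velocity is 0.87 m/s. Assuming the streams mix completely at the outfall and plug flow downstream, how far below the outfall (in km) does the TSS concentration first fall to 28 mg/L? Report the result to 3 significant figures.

24.4 km

Flow-weighted average: C = (903.0·17.00 + 209.0·230.0) / 1112 = 63420/1112 = 57.03 mg/L.
Half-life 0.316 d → k = ln 2 / 0.316 = 2.194 d⁻¹.
Set 57.03·exp(−k·t) = 28 → t = ln(57.03/28)/k = 28020 s = 7.784 h.
Distance = v·t = 0.87·28020 = 24380 m = 24.38 km.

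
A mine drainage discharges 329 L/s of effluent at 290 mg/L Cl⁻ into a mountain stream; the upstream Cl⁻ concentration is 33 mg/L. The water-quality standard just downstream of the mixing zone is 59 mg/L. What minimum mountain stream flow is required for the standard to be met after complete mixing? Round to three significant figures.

2920 L/s

Set C_mix = 59: (Q·33.00 + 329.0·290.0) / (Q + 329.0) = 59
→ Q = 329.0·(290.0 − 59)/(59 − 33.00) = 2923 L/s.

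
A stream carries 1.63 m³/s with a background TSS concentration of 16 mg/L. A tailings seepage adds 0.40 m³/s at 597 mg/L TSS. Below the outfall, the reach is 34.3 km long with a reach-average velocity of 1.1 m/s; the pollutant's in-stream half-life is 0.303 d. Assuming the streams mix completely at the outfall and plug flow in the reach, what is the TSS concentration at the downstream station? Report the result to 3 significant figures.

Mass balance: C = (1.630·16.00 + 0.4000·597.0) / 2.030 = 264.9/2.030 = 130.5 mg/L.
Travel time t = 34.3·1000 / 1.1 = 31180 s = 8.662 h.
Half-life 0.303 d → k = ln 2 / 0.303 = 2.288 d⁻¹.
Decay over the reach: 130.5·exp(−kt) = 130.5·0.4380 = 57.15 mg/L.

57.1 mg/L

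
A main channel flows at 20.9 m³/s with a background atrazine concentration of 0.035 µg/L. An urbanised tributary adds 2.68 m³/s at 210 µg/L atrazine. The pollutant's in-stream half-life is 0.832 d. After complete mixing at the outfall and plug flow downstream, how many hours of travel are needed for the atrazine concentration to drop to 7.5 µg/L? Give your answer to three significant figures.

33.4 h

Mixed concentration C = ΣQC/ΣQ = (20.90·0.03500 + 2.680·210.0) / 23.58 = 563.5/23.58 = 23.90 µg/L.
Half-life 0.832 d → k = ln 2 / 0.832 = 0.8331 d⁻¹.
23.90·exp(−k·t) = 7.5 → t = ln(23.90/7.5)/k = 120200 s = 33.39 h.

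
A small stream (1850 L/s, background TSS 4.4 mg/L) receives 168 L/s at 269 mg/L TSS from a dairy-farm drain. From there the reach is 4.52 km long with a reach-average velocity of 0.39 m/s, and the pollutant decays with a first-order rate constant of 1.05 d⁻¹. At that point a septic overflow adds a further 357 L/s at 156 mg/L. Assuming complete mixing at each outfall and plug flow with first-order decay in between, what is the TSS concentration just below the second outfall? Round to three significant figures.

43.0 mg/L

Mass balance: C = (1850·4.400 + 168.0·269.0) / 2018 = 53330/2018 = 26.43 mg/L; combined flow 2018 L/s.
Travel time t = 4.52·1000 / 0.39 = 11590 s = 3.219 h.
First-order decay: C = 26.43·exp(−k·t) = 26.43·0.8686 = 22.96 mg/L.
Second outfall: C = (2018·22.96 + 357.0·156.0)/2375 = 42.95 mg/L.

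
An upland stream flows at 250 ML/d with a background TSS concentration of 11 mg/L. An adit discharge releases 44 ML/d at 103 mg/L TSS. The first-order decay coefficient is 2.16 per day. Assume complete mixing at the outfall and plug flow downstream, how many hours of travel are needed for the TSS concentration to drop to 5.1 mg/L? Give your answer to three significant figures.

17.6 h

Flow-weighted average: C = (250.0·11.00 + 44.00·103.0) / 294.0 = 7282/294.0 = 24.77 mg/L.
24.77·exp(−k·t) = 5.1 → t = ln(24.77/5.1)/k = 63210 s = 17.56 h.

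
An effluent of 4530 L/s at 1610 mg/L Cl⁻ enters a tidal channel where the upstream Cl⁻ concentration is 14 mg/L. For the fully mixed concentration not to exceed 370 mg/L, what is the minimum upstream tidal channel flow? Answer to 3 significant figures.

15800 L/s

Set C_mix = 370: (Q·14.00 + 4530·1610) / (Q + 4530) = 370
→ Q = 4530·(1610 − 370)/(370 − 14.00) = 15780 L/s.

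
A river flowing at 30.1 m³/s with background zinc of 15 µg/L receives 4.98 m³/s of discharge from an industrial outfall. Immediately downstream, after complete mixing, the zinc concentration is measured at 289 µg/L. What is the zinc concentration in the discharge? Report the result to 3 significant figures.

Mass balance: 30.10·15.00 + 4.980·Cₑ = 35.08·289.0
→ Cₑ = (35.08·289.0 − 30.10·15.00) / 4.980 = 1945 µg/L.

1950 µg/L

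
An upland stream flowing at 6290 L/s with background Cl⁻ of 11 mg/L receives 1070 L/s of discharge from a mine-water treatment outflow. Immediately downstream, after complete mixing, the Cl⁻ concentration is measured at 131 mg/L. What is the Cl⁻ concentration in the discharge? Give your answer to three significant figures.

836 mg/L

Mass balance: 6290·11.00 + 1070·Cₑ = 7360·131.0
→ Cₑ = (7360·131.0 − 6290·11.00) / 1070 = 836.4 mg/L.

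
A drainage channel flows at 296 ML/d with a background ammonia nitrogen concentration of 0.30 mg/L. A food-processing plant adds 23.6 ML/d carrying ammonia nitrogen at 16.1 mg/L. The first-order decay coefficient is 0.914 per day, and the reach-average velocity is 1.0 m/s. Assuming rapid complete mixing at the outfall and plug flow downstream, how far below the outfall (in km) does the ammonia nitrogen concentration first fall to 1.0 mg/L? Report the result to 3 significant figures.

36.2 km

After mixing, C = (296.0·0.3000 + 23.60·16.10) / 319.6 = 468.8/319.6 = 1.467 mg/L.
Set 1.467·exp(−k·t) = 1.0 → t = ln(1.467/1.0)/k = 36210 s = 10.06 h.
Distance = v·t = 1.0·36210 = 36210 m = 36.21 km.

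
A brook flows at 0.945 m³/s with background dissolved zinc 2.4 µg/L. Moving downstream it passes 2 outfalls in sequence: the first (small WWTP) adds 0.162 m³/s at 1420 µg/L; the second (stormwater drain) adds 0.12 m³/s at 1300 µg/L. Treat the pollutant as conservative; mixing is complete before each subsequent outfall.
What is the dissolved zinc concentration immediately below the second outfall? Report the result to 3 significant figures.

316 µg/L

After outfall 1: Q = 0.9450 + 0.1620 = 1.107 m³/s; C = (0.9450·2.400 + 0.1620·1420)/1.107 = 209.9 µg/L.
After outfall 2: Q = 1.107 + 0.1200 = 1.227 m³/s; C = (1.107·209.9 + 0.1200·1300)/1.227 = 316.5 µg/L.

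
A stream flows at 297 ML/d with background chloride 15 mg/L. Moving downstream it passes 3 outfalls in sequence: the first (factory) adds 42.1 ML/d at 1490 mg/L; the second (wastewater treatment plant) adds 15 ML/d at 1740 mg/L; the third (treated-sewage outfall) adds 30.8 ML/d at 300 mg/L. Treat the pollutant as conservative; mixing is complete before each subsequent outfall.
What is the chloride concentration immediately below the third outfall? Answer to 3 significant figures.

Below outfall 1: Q → 339.1 ML/d, C = (297.0·15.00 + 42.10·1490)/339.1 = 198.1 mg/L.
Below outfall 2: Q → 354.1 ML/d, C = (339.1·198.1 + 15.00·1740)/354.1 = 263.4 mg/L.
Below outfall 3: Q → 384.9 ML/d, C = (354.1·263.4 + 30.80·300.0)/384.9 = 266.4 mg/L.

266 mg/L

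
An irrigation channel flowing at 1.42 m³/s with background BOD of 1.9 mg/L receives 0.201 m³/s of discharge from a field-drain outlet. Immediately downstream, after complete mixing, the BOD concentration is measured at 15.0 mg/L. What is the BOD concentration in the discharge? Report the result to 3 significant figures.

Mass balance: 1.420·1.900 + 0.2010·Cₑ = 1.621·15.00
→ Cₑ = (1.621·15.00 − 1.420·1.900) / 0.2010 = 107.5 mg/L.

108 mg/L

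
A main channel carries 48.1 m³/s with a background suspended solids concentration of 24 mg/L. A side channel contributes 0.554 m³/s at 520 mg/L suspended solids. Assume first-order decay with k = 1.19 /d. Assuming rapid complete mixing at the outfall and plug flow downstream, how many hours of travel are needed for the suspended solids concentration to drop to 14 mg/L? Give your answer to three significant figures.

After mixing, C = (48.10·24.00 + 0.5540·520.0) / 48.65 = 1442/48.65 = 29.65 mg/L.
29.65·exp(−k·t) = 14 → t = ln(29.65/14)/k = 54480 s = 15.13 h.

15.1 h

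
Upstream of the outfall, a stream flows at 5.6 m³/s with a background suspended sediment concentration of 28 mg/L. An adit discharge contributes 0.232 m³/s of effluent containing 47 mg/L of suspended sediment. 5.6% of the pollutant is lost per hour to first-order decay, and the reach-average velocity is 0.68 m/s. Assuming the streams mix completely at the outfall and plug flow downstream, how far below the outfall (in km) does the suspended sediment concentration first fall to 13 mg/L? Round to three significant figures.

Mixed concentration C = ΣQC/ΣQ = (5.600·28.00 + 0.2320·47.00) / 5.832 = 167.7/5.832 = 28.76 mg/L.
5.6%/h lost → k = −ln(1 − 0.056) = 0.05763 h⁻¹.
Set 28.76·exp(−k·t) = 13 → t = ln(28.76/13)/k = 49590 s = 13.78 h.
Distance = v·t = 0.68·49590 = 33720 m = 33.72 km.

33.7 km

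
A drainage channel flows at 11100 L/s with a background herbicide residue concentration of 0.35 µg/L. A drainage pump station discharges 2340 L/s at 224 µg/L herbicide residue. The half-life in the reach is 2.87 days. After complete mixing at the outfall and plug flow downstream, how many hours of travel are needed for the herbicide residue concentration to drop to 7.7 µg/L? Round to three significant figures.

Mass balance: C = (11100·0.3500 + 2340·224.0) / 13440 = 528000/13440 = 39.29 µg/L.
Half-life 2.87 d → k = ln 2 / 2.87 = 0.2415 d⁻¹.
39.29·exp(−k·t) = 7.7 → t = ln(39.29/7.7)/k = 583000 s = 162.0 h.

162 h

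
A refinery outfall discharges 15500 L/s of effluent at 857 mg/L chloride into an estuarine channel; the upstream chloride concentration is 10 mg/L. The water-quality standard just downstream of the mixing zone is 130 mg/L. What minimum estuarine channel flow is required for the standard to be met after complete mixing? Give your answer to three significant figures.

Set C_mix = 130: (Q·10.00 + 15500·857.0) / (Q + 15500) = 130
→ Q = 15500·(857.0 − 130)/(130 − 10.00) = 93900 L/s.

93900 L/s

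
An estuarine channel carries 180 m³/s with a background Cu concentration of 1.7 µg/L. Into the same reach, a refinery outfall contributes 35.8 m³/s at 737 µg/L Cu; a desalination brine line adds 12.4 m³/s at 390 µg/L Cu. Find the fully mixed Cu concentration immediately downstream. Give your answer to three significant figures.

Mass balance: C = (180.0·1.700 + 35.80·737.0 + 12.40·390.0) / 228.2 = 31530/228.2 = 138.2 µg/L.

138 µg/L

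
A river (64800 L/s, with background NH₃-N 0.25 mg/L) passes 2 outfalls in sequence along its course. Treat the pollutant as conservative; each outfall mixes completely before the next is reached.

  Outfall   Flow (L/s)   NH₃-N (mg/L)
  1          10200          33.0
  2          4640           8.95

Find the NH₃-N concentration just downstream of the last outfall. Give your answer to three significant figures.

Outfall 1: combined Q = 75000 L/s; C = (64800·0.2500 + 10200·33.00)/75000 = 4.704 mg/L.
Outfall 2: combined Q = 79640 L/s; C = (75000·4.704 + 4640·8.950)/79640 = 4.951 mg/L.

4.95 mg/L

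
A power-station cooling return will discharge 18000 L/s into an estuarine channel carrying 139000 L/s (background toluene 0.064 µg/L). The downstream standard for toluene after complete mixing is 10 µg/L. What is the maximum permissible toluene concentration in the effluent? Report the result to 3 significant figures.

At the limit, (Qr·Cr + Qe·Cₑ)/(Qr + Qe) = 10:
Cₑ = (157000·10 − 139000·0.06400) / 18000 = 86.73 µg/L.

86.7 µg/L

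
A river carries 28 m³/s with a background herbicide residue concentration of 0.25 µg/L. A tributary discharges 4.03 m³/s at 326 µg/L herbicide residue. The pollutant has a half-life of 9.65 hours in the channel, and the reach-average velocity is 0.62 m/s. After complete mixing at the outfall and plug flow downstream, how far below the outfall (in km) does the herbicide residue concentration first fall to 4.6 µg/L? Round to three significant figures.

68.2 km

After mixing, C = (28.00·0.2500 + 4.030·326.0) / 32.03 = 1321/32.03 = 41.24 µg/L.
Half-life 9.65 h → k = ln 2 / 9.65 = 0.07183 h⁻¹ = 1.724 d⁻¹.
Set 41.24·exp(−k·t) = 4.6 → t = ln(41.24/4.6)/k = 109900 s = 30.53 h.
Distance = v·t = 0.62·109900 = 68150 m = 68.15 km.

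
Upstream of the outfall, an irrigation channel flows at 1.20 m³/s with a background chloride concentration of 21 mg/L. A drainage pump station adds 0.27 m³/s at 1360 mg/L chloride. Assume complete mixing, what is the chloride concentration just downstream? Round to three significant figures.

After mixing, C = (1.200·21.00 + 0.2700·1360) / 1.470 = 392.4/1.470 = 266.9 mg/L.

267 mg/L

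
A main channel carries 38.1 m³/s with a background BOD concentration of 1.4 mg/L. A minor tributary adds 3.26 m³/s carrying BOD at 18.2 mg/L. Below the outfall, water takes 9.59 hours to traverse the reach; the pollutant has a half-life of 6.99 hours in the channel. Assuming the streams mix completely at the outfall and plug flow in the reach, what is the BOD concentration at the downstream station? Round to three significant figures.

Mixed concentration C = ΣQC/ΣQ = (38.10·1.400 + 3.260·18.20) / 41.36 = 112.7/41.36 = 2.724 mg/L.
Half-life 6.99 h → k = ln 2 / 6.99 = 0.09916 h⁻¹ = 2.380 d⁻¹.
Applying C = C₀e^(−kt): 2.724 × 0.3864 = 1.053 mg/L.

1.05 mg/L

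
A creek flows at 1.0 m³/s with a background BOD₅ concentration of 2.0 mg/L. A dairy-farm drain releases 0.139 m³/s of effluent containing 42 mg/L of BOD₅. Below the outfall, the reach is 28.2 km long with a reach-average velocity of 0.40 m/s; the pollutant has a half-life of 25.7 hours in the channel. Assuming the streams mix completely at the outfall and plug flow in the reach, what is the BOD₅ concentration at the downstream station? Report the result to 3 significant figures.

4.06 mg/L

Flow-weighted average: C = (1.000·2.000 + 0.1390·42.00) / 1.139 = 7.838/1.139 = 6.881 mg/L.
Travel time t = 28.2·1000 / 0.40 = 70500 s = 19.58 h.
Half-life 25.7 h → k = ln 2 / 25.7 = 0.02697 h⁻¹ = 0.6473 d⁻¹.
After decay, C = 6.881 × e^(−kt) = 6.881 × 0.5897 = 4.058 mg/L.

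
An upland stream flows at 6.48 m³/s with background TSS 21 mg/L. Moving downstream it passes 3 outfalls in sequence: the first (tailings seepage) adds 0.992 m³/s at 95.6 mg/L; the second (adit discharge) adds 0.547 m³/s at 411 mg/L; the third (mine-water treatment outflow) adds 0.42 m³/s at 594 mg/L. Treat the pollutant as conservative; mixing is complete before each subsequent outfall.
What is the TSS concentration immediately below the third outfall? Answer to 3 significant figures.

Outfall 1: combined Q = 7.472 m³/s; C = (6.480·21.00 + 0.9920·95.60)/7.472 = 30.90 mg/L.
Outfall 2: combined Q = 8.019 m³/s; C = (7.472·30.90 + 0.5470·411.0)/8.019 = 56.83 mg/L.
Outfall 3: combined Q = 8.439 m³/s; C = (8.019·56.83 + 0.4200·594.0)/8.439 = 83.57 mg/L.

83.6 mg/L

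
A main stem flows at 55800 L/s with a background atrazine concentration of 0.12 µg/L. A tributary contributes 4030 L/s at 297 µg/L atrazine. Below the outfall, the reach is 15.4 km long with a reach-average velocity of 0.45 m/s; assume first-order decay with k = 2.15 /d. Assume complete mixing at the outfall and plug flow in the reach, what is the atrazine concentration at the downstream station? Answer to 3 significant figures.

8.58 µg/L

Mixed concentration C = ΣQC/ΣQ = (55800·0.1200 + 4030·297.0) / 59830 = 1204000/59830 = 20.12 µg/L.
Travel time t = 15.4·1000 / 0.45 = 34220 s = 9.506 h.
First-order decay: C = 20.12·exp(−k·t) = 20.12·0.4267 = 8.585 µg/L.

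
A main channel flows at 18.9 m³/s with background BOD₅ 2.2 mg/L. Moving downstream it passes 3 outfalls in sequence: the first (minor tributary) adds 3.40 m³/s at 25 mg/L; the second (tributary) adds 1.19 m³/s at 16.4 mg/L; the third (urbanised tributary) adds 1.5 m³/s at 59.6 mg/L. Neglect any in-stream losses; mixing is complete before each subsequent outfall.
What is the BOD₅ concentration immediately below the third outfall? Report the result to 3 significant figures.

9.42 mg/L

After outfall 1: Q = 18.90 + 3.400 = 22.30 m³/s; C = (18.90·2.200 + 3.400·25.00)/22.30 = 5.676 mg/L.
After outfall 2: Q = 22.30 + 1.190 = 23.49 m³/s; C = (22.30·5.676 + 1.190·16.40)/23.49 = 6.219 mg/L.
After outfall 3: Q = 23.49 + 1.500 = 24.99 m³/s; C = (23.49·6.219 + 1.500·59.60)/24.99 = 9.424 mg/L.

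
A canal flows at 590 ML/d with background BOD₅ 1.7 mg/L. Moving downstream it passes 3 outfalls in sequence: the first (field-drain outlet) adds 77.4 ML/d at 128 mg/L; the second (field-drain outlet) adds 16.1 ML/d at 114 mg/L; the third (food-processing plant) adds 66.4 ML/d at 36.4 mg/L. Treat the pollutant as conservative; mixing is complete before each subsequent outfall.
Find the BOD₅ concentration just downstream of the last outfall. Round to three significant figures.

Below outfall 1: Q → 667.4 ML/d, C = (590.0·1.700 + 77.40·128.0)/667.4 = 16.35 mg/L.
Below outfall 2: Q → 683.5 ML/d, C = (667.4·16.35 + 16.10·114.0)/683.5 = 18.65 mg/L.
Below outfall 3: Q → 749.9 ML/d, C = (683.5·18.65 + 66.40·36.40)/749.9 = 20.22 mg/L.

20.2 mg/L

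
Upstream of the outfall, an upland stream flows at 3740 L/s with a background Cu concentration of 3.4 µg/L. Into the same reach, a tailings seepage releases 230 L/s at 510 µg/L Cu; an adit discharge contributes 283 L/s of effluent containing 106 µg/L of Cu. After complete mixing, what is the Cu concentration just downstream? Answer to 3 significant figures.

37.6 µg/L

Mass balance: C = (3740·3.400 + 230.0·510.0 + 283.0·106.0) / 4253 = 160000/4253 = 37.62 µg/L.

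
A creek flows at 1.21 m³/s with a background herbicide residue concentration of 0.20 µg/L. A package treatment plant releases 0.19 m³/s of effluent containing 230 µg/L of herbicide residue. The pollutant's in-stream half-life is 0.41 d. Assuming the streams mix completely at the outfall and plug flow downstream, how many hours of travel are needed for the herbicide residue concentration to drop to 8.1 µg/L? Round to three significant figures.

Mixed concentration C = ΣQC/ΣQ = (1.210·0.2000 + 0.1900·230.0) / 1.400 = 43.94/1.400 = 31.39 µg/L.
Half-life 0.41 d → k = ln 2 / 0.41 = 1.691 d⁻¹.
31.39·exp(−k·t) = 8.1 → t = ln(31.39/8.1)/k = 69220 s = 19.23 h.

19.2 h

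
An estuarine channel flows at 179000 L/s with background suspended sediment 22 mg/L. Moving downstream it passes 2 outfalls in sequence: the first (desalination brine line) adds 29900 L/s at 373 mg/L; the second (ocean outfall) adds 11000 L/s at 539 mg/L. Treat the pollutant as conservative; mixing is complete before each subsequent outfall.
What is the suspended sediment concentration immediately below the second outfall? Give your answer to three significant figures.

95.6 mg/L

Outfall 1: combined Q = 208900 L/s; C = (179000·22.00 + 29900·373.0)/208900 = 72.24 mg/L.
Outfall 2: combined Q = 219900 L/s; C = (208900·72.24 + 11000·539.0)/219900 = 95.59 mg/L.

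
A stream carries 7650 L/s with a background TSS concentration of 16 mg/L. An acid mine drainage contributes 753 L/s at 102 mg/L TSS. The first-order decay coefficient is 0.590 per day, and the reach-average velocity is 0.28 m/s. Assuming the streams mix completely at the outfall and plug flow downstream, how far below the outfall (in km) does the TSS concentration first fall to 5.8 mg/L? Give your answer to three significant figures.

57.7 km

Mass balance: C = (7650·16.00 + 753.0·102.0) / 8403 = 199200/8403 = 23.71 mg/L.
Set 23.71·exp(−k·t) = 5.8 → t = ln(23.71/5.8)/k = 206200 s = 57.27 h.
Distance = v·t = 0.28·206200 = 57730 m = 57.73 km.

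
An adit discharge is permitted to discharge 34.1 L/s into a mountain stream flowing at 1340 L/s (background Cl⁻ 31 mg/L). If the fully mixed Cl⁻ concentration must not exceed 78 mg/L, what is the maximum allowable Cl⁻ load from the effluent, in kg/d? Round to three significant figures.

5670 kg/d

Mass balance at the limit: 1340·31.00 + 34.10·Cₑ = 1374·78 → Cₑ = 1925 mg/L.
34.10 L/s = 0.03410 m³/s. Load = 0.03410 m³/s × 1925 g/m³ × 86 400 s/d = 5671 kg/d.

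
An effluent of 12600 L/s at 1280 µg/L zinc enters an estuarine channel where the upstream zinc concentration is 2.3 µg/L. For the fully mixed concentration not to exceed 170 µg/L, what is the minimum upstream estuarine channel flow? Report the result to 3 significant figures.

Set C_mix = 170: (Q·2.300 + 12600·1280) / (Q + 12600) = 170
→ Q = 12600·(1280 − 170)/(170 − 2.300) = 83400 L/s.

83400 L/s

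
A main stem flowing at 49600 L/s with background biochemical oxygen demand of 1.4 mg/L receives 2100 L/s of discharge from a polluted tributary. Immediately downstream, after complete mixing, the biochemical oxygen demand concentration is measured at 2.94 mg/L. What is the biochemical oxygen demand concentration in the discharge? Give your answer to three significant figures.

Mass balance: 49600·1.400 + 2100·Cₑ = 51700·2.940
→ Cₑ = (51700·2.940 − 49600·1.400) / 2100 = 39.31 mg/L.

39.3 mg/L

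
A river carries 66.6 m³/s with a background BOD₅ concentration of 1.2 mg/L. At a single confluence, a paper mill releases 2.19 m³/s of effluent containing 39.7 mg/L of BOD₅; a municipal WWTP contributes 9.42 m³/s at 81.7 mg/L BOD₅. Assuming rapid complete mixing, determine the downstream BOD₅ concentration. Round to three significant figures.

12.0 mg/L

Mixed concentration C = ΣQC/ΣQ = (66.60·1.200 + 2.190·39.70 + 9.420·81.70) / 78.21 = 936.5/78.21 = 11.97 mg/L.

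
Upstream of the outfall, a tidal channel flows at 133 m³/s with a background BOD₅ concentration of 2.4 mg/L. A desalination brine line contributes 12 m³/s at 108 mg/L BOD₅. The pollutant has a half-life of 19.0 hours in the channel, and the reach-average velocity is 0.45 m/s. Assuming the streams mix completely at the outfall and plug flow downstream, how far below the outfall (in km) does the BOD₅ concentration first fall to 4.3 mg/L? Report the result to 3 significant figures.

Conservation of mass: C = (133.0·2.400 + 12.00·108.0) / 145.0 = 1615/145.0 = 11.14 mg/L.
Half-life 19.0 h → k = ln 2 / 19.0 = 0.03648 h⁻¹ = 0.8756 d⁻¹.
Set 11.14·exp(−k·t) = 4.3 → t = ln(11.14/4.3)/k = 93930 s = 26.09 h.
Distance = v·t = 0.45·93930 = 42270 m = 42.27 km.

42.3 km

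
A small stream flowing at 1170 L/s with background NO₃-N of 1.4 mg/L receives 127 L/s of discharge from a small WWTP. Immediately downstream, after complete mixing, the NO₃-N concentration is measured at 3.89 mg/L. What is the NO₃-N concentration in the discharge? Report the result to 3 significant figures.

Mass balance: 1170·1.400 + 127.0·Cₑ = 1297·3.890
→ Cₑ = (1297·3.890 − 1170·1.400) / 127.0 = 26.83 mg/L.

26.8 mg/L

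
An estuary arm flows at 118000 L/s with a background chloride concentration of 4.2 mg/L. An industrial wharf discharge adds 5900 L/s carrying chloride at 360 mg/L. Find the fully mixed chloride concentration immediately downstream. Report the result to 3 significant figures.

Conservation of mass: C = (118000·4.200 + 5900·360.0) / 123900 = 2620000/123900 = 21.14 mg/L.

21.1 mg/L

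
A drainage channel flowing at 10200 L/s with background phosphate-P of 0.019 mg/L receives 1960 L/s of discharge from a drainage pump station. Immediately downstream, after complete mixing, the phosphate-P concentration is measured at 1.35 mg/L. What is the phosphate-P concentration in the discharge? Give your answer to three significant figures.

Mass balance: 10200·0.01900 + 1960·Cₑ = 12160·1.350
→ Cₑ = (12160·1.350 − 10200·0.01900) / 1960 = 8.277 mg/L.

8.28 mg/L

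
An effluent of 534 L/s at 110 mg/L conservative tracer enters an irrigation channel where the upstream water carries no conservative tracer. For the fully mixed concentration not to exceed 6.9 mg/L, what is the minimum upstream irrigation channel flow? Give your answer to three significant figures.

Set C_mix = 6.9: (Q·0 + 534.0·110.0) / (Q + 534.0) = 6.9
→ Q = 534.0·(110.0 − 6.9)/(6.9 − 0) = 7979 L/s.

7980 L/s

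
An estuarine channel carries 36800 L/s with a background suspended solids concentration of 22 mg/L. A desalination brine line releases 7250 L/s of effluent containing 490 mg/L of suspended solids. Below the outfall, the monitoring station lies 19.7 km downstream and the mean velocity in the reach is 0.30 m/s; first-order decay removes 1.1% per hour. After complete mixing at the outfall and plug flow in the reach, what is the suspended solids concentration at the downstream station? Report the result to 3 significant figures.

Flow-weighted average: C = (36800·22.00 + 7250·490.0) / 44050 = 4362000/44050 = 99.03 mg/L.
Travel time t = 19.7·1000 / 0.30 = 65670 s = 18.24 h.
1.1%/h lost → k = −ln(1 − 0.011) = 0.01106 h⁻¹.
After decay, C = 99.03 × e^(−kt) = 99.03 × 0.8173 = 80.93 mg/L.

80.9 mg/L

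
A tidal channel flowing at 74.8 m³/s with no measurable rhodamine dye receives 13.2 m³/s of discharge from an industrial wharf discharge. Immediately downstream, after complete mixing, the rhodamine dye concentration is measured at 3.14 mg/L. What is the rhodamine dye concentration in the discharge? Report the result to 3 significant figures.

20.9 mg/L

Mass balance: 74.80·0 + 13.20·Cₑ = 88.00·3.140
→ Cₑ = (88.00·3.140 − 74.80·0) / 13.20 = 20.93 mg/L.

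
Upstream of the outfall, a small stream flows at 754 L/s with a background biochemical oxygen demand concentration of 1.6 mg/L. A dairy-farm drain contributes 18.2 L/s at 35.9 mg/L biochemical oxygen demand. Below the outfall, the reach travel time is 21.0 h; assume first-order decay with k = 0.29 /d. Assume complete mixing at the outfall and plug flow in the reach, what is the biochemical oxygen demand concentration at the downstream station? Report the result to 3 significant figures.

Flow-weighted average: C = (754.0·1.600 + 18.20·35.90) / 772.2 = 1860/772.2 = 2.408 mg/L.
First-order decay: C = 2.408·exp(−k·t) = 2.408·0.7759 = 1.869 mg/L.

1.87 mg/L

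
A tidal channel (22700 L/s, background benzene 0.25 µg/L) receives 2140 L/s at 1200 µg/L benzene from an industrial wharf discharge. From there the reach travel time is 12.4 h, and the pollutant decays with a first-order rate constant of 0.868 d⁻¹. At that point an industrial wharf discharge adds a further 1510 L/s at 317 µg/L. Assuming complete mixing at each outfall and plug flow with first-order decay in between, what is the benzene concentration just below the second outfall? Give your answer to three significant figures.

Mass balance: C = (22700·0.2500 + 2140·1200) / 24840 = 2574000/24840 = 103.6 µg/L; combined flow 24840 L/s.
Applying C = C₀e^(−kt): 103.6 × 0.6386 = 66.17 µg/L.
Second outfall: C = (24840·66.17 + 1510·317.0)/26350 = 80.54 µg/L.

80.5 µg/L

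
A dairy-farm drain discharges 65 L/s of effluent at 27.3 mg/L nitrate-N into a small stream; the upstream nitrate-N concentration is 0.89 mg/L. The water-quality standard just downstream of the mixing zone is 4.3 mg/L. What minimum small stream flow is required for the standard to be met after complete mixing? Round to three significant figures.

438 L/s

Set C_mix = 4.3: (Q·0.8900 + 65.00·27.30) / (Q + 65.00) = 4.3
→ Q = 65.00·(27.30 − 4.3)/(4.3 − 0.8900) = 438.4 L/s.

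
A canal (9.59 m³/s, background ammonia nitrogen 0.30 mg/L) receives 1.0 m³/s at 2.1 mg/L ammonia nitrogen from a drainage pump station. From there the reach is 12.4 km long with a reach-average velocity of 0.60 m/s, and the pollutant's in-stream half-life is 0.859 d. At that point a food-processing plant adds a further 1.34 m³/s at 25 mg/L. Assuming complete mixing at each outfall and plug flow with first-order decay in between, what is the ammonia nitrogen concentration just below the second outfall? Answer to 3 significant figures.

Mixed concentration C = ΣQC/ΣQ = (9.590·0.3000 + 1.000·2.100) / 10.59 = 4.977/10.59 = 0.4700 mg/L; combined flow 10.59 m³/s.
Travel time t = 12.4·1000 / 0.60 = 20670 s = 5.741 h.
Half-life 0.859 d → k = ln 2 / 0.859 = 0.8069 d⁻¹.
First-order decay: C = 0.4700·exp(−k·t) = 0.4700·0.8245 = 0.3875 mg/L.
At the second outfall, C = (10.59·0.3875 + 1.340·25.00) / (10.59 + 1.340) = 3.152 mg/L.

3.15 mg/L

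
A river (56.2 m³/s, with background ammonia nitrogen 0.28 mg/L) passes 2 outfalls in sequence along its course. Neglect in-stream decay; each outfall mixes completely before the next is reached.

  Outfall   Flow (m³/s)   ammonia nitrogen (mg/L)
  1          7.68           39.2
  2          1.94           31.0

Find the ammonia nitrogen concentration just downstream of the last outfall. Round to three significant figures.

5.73 mg/L

After outfall 1: Q = 56.20 + 7.680 = 63.88 m³/s; C = (56.20·0.2800 + 7.680·39.20)/63.88 = 4.959 mg/L.
After outfall 2: Q = 63.88 + 1.940 = 65.82 m³/s; C = (63.88·4.959 + 1.940·31.00)/65.82 = 5.727 mg/L.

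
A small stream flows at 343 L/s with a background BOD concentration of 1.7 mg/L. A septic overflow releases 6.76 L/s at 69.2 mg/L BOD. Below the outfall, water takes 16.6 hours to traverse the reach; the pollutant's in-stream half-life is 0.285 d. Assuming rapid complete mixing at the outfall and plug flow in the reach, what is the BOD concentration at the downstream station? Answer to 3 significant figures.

0.559 mg/L

Conservation of mass: C = (343.0·1.700 + 6.760·69.20) / 349.8 = 1051/349.8 = 3.005 mg/L.
Half-life 0.285 d → k = ln 2 / 0.285 = 2.432 d⁻¹.
Decay over the reach: 3.005·exp(−kt) = 3.005·0.1860 = 0.5588 mg/L.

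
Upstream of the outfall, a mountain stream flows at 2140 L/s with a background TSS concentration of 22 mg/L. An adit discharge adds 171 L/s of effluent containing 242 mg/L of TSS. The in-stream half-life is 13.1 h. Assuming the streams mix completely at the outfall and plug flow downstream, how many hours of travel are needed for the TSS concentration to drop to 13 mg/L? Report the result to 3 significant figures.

20.4 h

Mass balance: C = (2140·22.00 + 171.0·242.0) / 2311 = 88460/2311 = 38.28 mg/L.
Half-life 13.1 h → k = ln 2 / 13.1 = 0.05291 h⁻¹ = 1.270 d⁻¹.
38.28·exp(−k·t) = 13 → t = ln(38.28/13)/k = 73480 s = 20.41 h.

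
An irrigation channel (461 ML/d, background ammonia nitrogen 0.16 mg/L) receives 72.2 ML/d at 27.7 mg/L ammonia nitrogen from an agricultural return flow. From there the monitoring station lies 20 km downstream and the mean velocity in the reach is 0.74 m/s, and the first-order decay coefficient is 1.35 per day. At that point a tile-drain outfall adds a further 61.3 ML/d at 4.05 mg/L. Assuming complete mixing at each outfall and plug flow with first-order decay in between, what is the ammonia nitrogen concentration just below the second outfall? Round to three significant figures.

2.70 mg/L

Mass balance: C = (461.0·0.1600 + 72.20·27.70) / 533.2 = 2074/533.2 = 3.889 mg/L; combined flow 533.2 ML/d.
Travel time t = 20·1000 / 0.74 = 27030 s = 7.508 h.
After decay, C = 3.889 × e^(−kt) = 3.889 × 0.6555 = 2.549 mg/L.
At the second outfall, C = (533.2·2.549 + 61.30·4.050) / (533.2 + 61.30) = 2.704 mg/L.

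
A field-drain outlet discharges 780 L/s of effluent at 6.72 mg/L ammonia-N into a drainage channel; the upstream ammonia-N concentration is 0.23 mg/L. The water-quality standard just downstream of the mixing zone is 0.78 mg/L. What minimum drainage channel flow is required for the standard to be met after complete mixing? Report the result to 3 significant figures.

Set C_mix = 0.78: (Q·0.2300 + 780.0·6.720) / (Q + 780.0) = 0.78
→ Q = 780.0·(6.720 − 0.78)/(0.78 − 0.2300) = 8424 L/s.

8420 L/s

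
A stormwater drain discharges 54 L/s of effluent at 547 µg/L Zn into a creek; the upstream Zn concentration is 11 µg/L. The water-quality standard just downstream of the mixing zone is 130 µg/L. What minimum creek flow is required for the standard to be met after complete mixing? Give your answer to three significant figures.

189 L/s

Set C_mix = 130: (Q·11.00 + 54.00·547.0) / (Q + 54.00) = 130
→ Q = 54.00·(547.0 − 130)/(130 − 11.00) = 189.2 L/s.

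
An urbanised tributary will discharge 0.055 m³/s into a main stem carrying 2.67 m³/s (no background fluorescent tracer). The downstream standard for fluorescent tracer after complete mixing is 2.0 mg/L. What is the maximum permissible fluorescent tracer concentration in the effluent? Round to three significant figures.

At the limit, (Qr·Cr + Qe·Cₑ)/(Qr + Qe) = 2.0:
Cₑ = (2.725·2.0 − 2.670·0) / 0.05500 = 99.09 mg/L.

99.1 mg/L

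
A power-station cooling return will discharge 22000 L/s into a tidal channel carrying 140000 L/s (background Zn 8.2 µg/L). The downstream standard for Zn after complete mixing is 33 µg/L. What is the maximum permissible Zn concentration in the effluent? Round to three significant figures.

191 µg/L

At the limit, (Qr·Cr + Qe·Cₑ)/(Qr + Qe) = 33:
Cₑ = (162000·33 − 140000·8.200) / 22000 = 190.8 µg/L.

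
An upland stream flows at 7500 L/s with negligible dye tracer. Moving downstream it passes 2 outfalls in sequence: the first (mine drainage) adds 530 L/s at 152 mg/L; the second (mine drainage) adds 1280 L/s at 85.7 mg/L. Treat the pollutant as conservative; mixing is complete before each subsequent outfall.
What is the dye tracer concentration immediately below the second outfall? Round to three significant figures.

20.4 mg/L

After outfall 1: Q = 7500 + 530.0 = 8030 L/s; C = (7500·0 + 530.0·152.0)/8030 = 10.03 mg/L.
After outfall 2: Q = 8030 + 1280 = 9310 L/s; C = (8030·10.03 + 1280·85.70)/9310 = 20.44 mg/L.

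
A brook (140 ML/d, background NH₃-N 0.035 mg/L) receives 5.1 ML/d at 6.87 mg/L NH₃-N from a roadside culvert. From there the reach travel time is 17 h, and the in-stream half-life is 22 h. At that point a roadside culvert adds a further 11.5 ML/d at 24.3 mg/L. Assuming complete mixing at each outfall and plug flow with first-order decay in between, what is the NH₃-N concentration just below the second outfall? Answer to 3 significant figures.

Flow-weighted average: C = (140.0·0.03500 + 5.100·6.870) / 145.1 = 39.94/145.1 = 0.2752 mg/L; combined flow 145.1 ML/d.
Half-life 22 h → k = ln 2 / 22 = 0.03151 h⁻¹ = 0.7562 d⁻¹.
Applying C = C₀e^(−kt): 0.2752 × 0.5853 = 0.1611 mg/L.
Second outfall: C = (145.1·0.1611 + 11.50·24.30)/156.6 = 1.934 mg/L.

1.93 mg/L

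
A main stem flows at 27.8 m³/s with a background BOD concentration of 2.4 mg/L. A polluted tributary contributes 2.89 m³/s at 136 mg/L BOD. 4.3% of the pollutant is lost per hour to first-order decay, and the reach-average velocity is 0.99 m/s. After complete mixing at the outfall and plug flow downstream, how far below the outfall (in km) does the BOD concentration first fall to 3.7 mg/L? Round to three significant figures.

After mixing, C = (27.80·2.400 + 2.890·136.0) / 30.69 = 459.8/30.69 = 14.98 mg/L.
4.3%/h lost → k = −ln(1 − 0.043) = 0.04395 h⁻¹.
Set 14.98·exp(−k·t) = 3.7 → t = ln(14.98/3.7)/k = 114500 s = 31.82 h.
Distance = v·t = 0.99·114500 = 113400 m = 113.4 km.

113 km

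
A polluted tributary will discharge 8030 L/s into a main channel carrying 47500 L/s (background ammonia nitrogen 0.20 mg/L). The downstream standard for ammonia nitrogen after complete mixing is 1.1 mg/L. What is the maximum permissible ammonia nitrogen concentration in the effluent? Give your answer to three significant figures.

6.42 mg/L

At the limit, (Qr·Cr + Qe·Cₑ)/(Qr + Qe) = 1.1:
Cₑ = (55530·1.1 − 47500·0.2000) / 8030 = 6.424 mg/L.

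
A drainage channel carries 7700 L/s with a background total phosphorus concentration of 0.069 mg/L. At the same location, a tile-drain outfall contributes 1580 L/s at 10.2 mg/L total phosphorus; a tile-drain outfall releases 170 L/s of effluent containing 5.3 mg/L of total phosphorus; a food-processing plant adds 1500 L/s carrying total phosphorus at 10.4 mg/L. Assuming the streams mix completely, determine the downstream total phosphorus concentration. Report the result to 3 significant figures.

3.03 mg/L

Mixed concentration C = ΣQC/ΣQ = (7700·0.06900 + 1580·10.20 + 170.0·5.300 + 1500·10.40) / 10950 = 33150/10950 = 3.027 mg/L.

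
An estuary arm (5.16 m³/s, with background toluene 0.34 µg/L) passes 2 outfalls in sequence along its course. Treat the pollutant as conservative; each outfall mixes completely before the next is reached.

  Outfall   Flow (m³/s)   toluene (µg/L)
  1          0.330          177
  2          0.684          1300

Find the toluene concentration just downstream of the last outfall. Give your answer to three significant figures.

Below outfall 1: Q → 5.490 m³/s, C = (5.160·0.3400 + 0.3300·177.0)/5.490 = 10.96 µg/L.
Below outfall 2: Q → 6.174 m³/s, C = (5.490·10.96 + 0.6840·1300)/6.174 = 153.8 µg/L.

154 µg/L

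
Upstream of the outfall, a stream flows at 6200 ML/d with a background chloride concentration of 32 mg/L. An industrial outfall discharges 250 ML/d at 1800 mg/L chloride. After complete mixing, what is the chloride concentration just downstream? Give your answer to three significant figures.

101 mg/L

Mass balance: C = (6200·32.00 + 250.0·1800) / 6450 = 648400/6450 = 100.5 mg/L.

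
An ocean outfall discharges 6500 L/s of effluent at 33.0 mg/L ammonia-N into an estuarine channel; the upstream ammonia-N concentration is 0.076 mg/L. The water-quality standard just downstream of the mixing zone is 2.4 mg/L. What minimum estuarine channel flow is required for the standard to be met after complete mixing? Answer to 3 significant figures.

Set C_mix = 2.4: (Q·0.07600 + 6500·33.00) / (Q + 6500) = 2.4
→ Q = 6500·(33.00 − 2.4)/(2.4 − 0.07600) = 85590 L/s.

85600 L/s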